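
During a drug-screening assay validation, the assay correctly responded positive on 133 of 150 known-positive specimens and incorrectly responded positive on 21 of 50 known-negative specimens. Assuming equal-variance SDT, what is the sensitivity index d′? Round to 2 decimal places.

d′ = 1.41

H = 133/150 = 0.8867
FA = 21/50 = 0.4200
Φ⁻¹(0.8867) = 1.209, Φ⁻¹(0.4200) = -0.202
d' = z(H) − z(FA) = 1.209 − (-0.202) = 1.411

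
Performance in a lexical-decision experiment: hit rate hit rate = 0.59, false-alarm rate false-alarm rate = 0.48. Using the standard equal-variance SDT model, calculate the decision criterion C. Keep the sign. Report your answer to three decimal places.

C = -0.089

Φ⁻¹(H) = Φ⁻¹(0.59) = 0.2275
Φ⁻¹(FA) = Φ⁻¹(0.48) = -0.0502
c = −½·[z(H) + z(FA)] = −0.5 × (0.2275 + (-0.0502)) = -0.08865
c < 0: the participant has a liberal response bias.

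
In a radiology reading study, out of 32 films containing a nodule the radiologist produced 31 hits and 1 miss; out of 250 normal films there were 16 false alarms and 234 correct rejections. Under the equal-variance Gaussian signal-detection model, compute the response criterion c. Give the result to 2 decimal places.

H = 31/32 = 0.9688
FA = 16/250 = 0.0640
Φ⁻¹(0.9688) = 1.8634, Φ⁻¹(0.0640) = -1.5220
c = −½·[z(H) + z(FA)] = −0.5 × (1.8634 + (-1.5220)) = -0.1707

c = -0.17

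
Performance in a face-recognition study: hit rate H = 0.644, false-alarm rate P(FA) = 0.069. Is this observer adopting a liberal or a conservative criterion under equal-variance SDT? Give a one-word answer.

z(H) = 0.369, z(FA) = -1.483
c = −½·(z(H) + z(FA)) = 0.557
c > 0 → conservative criterion (biased toward responding “no”).

conservative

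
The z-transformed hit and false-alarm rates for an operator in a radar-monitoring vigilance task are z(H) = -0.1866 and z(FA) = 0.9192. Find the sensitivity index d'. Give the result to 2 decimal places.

d' = z(H) − z(FA) = -0.1866 − 0.9192 = -1.1058

d' = -1.11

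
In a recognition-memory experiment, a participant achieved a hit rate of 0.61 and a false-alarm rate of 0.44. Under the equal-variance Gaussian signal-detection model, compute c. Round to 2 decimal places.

Φ⁻¹(H) = Φ⁻¹(0.61) = 0.279
Φ⁻¹(FA) = Φ⁻¹(0.44) = -0.151
c = −½·[z(H) + z(FA)] = −0.5 × (0.279 + (-0.151)) = -0.064
c < 0: the participant has a liberal response bias.

c = -0.06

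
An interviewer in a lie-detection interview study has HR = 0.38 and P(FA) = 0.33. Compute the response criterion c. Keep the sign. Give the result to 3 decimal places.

c = 0.373

Φ⁻¹(0.38) = -0.3055, Φ⁻¹(0.33) = -0.4399
c = −½·[z(H) + z(FA)] = −0.5 × (-0.3055 + (-0.4399)) = 0.3727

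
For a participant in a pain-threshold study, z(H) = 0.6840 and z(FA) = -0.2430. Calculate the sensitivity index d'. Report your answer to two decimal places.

d' = z(H) − z(FA) = 0.6840 − (-0.2430) = 0.9270

d' = 0.93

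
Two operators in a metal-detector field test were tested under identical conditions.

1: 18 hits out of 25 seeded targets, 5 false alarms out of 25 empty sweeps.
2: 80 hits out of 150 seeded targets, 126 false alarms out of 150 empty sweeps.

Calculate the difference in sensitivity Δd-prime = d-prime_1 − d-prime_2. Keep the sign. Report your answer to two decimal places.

Δd-prime = 2.34

1: z(0.7200) = 0.583, z(0.2000) = -0.842, d' = 1.425
2: z(0.5333) = 0.084, z(0.8400) = 0.994, d' = -0.910
Δd' = d'_1 − d'_2 = 1.425 − (-0.910) = 2.335
1 has the higher sensitivity.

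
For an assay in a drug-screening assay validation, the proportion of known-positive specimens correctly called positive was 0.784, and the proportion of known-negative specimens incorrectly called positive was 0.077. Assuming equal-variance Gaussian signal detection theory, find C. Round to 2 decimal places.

C = 0.32

z(0.784) = 0.7858, z(0.077) = -1.4255
c = −½·[z(H) + z(FA)] = −0.5 × (0.7858 + (-1.4255)) = 0.31985
c > 0: the assay has a conservative response bias.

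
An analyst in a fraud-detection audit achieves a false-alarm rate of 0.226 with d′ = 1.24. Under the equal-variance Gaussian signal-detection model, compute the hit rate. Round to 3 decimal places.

z(false-alarm rate) = z(0.226) = -0.7521
z(H) = z(FA) + d' = -0.7521 + 1.24 = 0.4879
hit rate = Φ(0.4879) = 0.6872

hit rate = 0.687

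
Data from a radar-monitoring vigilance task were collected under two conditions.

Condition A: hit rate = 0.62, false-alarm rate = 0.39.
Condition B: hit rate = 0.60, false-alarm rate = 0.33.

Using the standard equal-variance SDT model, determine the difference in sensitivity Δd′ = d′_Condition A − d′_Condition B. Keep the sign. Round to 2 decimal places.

Condition A: z(0.62) = 0.305, z(0.39) = -0.279, d' = 0.584
Condition B: z(0.60) = 0.253, z(0.33) = -0.440, d' = 0.693
Δd' = d'_Condition A − d'_Condition B = 0.584 − 0.693 = -0.109
Condition B has the higher sensitivity.

Δd′ = -0.11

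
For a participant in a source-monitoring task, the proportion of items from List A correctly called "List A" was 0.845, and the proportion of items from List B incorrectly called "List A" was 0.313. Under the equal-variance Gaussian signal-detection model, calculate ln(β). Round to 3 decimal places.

ln β = -0.397

Φ⁻¹(0.845) = 1.0152, Φ⁻¹(0.313) = -0.4874
ln β = −½·[z(H)² − z(FA)²] = −0.5 × (1.0306 − 0.2376) = -0.3965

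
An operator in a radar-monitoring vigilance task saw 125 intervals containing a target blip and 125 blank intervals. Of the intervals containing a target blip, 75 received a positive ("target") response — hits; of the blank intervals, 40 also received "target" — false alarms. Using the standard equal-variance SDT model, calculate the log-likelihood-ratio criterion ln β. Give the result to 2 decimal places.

H = 75/125 = 0.6000
FA = 40/125 = 0.3200
z(H) = z(0.6000) = 0.253
z(FA) = z(0.3200) = -0.468
ln β = −½·[z(H)² − z(FA)²] = −0.5 × (0.064 − 0.219) = 0.0775

ln β = 0.08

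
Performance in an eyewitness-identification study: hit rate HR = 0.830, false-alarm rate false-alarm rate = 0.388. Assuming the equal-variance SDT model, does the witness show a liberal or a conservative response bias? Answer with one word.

liberal

z(H) = 0.954, z(FA) = -0.285
c = −½·(z(H) + z(FA)) = -0.3345
c < 0 → liberal criterion (biased toward responding “yes”).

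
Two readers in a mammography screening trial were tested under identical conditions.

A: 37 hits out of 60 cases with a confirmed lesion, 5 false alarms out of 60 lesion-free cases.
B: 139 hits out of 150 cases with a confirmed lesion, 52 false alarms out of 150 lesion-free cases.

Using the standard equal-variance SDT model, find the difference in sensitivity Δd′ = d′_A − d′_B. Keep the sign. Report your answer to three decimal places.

Δd′ = -0.166

A: z(0.6167) = 0.2968, z(0.0833) = -1.3832, d' = 1.6800
B: z(0.9267) = 1.4516, z(0.3467) = -0.3942, d' = 1.8458
Δd' = d'_A − d'_B = 1.6800 − 1.8458 = -0.1658
B has the higher sensitivity.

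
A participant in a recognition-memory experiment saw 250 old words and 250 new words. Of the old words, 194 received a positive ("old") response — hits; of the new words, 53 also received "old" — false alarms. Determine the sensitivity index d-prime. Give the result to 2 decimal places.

d-prime = 1.56

H = 194/250 = 0.7760
FA = 53/250 = 0.2120
Φ⁻¹(H) = 0.7588
Φ⁻¹(FA) = -0.7995
d' = z(H) − z(FA) = 0.7588 − (-0.7995) = 1.5583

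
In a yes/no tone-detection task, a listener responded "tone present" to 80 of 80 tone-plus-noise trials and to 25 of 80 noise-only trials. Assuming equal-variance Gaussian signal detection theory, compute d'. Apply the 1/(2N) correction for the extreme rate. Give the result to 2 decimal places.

The hit rate is 80/80 = 1, so apply the 1/(2N) correction: H → 1 − 1/(2·80) = 0.99375.
z(H) = z(0.99375) = 2.498
z(FA) = z(0.31250) = -0.489
d' = 2.498 − (-0.489) = 2.987

d' = 2.99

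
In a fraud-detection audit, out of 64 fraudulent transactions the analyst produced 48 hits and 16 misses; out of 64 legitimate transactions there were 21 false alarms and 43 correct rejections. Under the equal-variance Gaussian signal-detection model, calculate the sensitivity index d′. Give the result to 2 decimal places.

H = 48/64 = 0.7500
FA = 21/64 = 0.3281
Φ⁻¹(H) = Φ⁻¹(0.7500) = 0.674
Φ⁻¹(FA) = Φ⁻¹(0.3281) = -0.445
d' = z(H) − z(FA) = 0.674 − (-0.445) = 1.119

d′ = 1.12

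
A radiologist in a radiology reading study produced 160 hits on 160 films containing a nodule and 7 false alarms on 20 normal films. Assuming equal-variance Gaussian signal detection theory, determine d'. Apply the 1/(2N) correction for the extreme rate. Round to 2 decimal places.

d' = 3.12

The hit rate is 160/160 = 1, so apply the 1/(2N) correction: H → 1 − 1/(2·160) = 0.99687.
z(H) = z(0.99687) = 2.734
z(FA) = z(0.35000) = -0.385
d' = 2.734 − (-0.385) = 3.119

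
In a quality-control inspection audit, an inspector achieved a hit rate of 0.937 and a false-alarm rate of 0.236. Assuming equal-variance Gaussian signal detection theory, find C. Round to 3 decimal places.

z(H) = 1.5301
z(FA) = -0.7192
c = −½·[z(H) + z(FA)] = −0.5 × (1.5301 + (-0.7192)) = -0.40545

C = -0.405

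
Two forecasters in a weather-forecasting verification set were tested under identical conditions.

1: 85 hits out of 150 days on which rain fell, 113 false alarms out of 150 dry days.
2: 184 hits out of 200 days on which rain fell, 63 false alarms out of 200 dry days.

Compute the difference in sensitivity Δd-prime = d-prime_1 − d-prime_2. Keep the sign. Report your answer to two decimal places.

Δd-prime = -2.40

1: z(0.5667) = 0.168, z(0.7533) = 0.685, d' = -0.517
2: z(0.9200) = 1.405, z(0.3150) = -0.482, d' = 1.887
Δd' = d'_1 − d'_2 = -0.517 − 1.887 = -2.404
2 has the higher sensitivity.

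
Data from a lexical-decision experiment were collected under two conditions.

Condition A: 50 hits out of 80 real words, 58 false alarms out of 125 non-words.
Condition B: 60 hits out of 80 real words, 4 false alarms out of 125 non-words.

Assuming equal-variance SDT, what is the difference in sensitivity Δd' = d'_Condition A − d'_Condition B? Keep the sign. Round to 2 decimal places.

Δd' = -2.12

Condition A: z(0.6250) = 0.319, z(0.4640) = -0.090, d' = 0.409
Condition B: z(0.7500) = 0.674, z(0.0320) = -1.852, d' = 2.526
Δd' = d'_Condition A − d'_Condition B = 0.409 − 2.526 = -2.117
Condition B has the higher sensitivity.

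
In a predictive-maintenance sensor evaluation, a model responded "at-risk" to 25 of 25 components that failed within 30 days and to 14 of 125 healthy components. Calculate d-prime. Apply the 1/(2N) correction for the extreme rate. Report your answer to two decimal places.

The hit rate is 25/25 = 1, so apply the 1/(2N) correction: H → 1 − 1/(2·25) = 0.98000.
z(H) = z(0.98000) = 2.054
z(FA) = z(0.11200) = -1.216
d' = 2.054 − (-1.216) = 3.270

d-prime = 3.27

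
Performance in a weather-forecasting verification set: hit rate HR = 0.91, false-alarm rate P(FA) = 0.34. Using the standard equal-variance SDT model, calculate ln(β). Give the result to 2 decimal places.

ln β = -0.81

Φ⁻¹(H) = Φ⁻¹(0.91) = 1.341
Φ⁻¹(FA) = Φ⁻¹(0.34) = -0.412
ln β = −½·[z(H)² − z(FA)²] = −0.5 × (1.798 − 0.170) = -0.814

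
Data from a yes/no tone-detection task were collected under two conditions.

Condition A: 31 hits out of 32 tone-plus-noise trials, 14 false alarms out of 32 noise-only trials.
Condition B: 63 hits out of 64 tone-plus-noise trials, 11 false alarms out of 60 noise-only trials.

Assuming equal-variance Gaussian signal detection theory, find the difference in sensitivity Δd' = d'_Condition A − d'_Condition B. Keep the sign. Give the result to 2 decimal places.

Δd' = -1.04

Condition A: z(0.9688) = 1.863, z(0.4375) = -0.157, d' = 2.020
Condition B: z(0.9844) = 2.155, z(0.1833) = -0.903, d' = 3.058
Δd' = d'_Condition A − d'_Condition B = 2.020 − 3.058 = -1.038
Condition B has the higher sensitivity.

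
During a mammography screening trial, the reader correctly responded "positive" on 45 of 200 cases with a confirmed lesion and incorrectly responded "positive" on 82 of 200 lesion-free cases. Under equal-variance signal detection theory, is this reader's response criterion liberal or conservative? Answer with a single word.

conservative

z(H) = -0.755, z(FA) = -0.228
c = −½·(z(H) + z(FA)) = 0.4915
c > 0 → conservative criterion (biased toward responding “no”).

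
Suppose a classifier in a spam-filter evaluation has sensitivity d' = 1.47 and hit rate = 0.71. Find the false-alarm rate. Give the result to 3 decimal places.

z(hit rate) = z(0.71) = 0.5534
z(FA) = z(H) − d' = 0.5534 − 1.47 = -0.9166
false-alarm rate = Φ(-0.9166) = 0.1797

false-alarm rate = 0.180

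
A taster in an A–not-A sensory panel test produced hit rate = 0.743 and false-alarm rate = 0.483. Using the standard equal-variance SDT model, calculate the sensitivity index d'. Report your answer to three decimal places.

z(H) = 0.6526
z(FA) = -0.0426
d' = z(H) − z(FA) = 0.6526 − (-0.0426) = 0.6952

d' = 0.695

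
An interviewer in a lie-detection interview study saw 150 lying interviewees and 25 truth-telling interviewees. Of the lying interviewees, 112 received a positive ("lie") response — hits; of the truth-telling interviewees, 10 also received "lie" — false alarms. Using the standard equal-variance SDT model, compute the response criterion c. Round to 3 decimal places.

H = 112/150 = 0.7467
FA = 10/25 = 0.4000
z(H) = z(0.7467) = 0.6641
z(FA) = z(0.4000) = -0.2533
c = −½·[z(H) + z(FA)] = −0.5 × (0.6641 + (-0.2533)) = -0.2054
c < 0: the interviewer has a liberal response bias.

c = -0.205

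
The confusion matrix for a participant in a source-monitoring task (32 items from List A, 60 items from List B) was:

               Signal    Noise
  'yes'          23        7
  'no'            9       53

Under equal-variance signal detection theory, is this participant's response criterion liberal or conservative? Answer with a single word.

conservative

z(H) = 0.579, z(FA) = -1.192
c = −½·(z(H) + z(FA)) = 0.3065
c > 0 → conservative criterion (biased toward responding “no”).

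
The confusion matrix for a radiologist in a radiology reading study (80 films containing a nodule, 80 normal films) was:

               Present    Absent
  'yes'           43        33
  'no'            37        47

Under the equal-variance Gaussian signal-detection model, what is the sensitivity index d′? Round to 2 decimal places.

d′ = 0.32

H = 43/80 = 0.5375
FA = 33/80 = 0.4125
z(0.5375) = 0.094, z(0.4125) = -0.221
d' = z(H) − z(FA) = 0.094 − (-0.221) = 0.315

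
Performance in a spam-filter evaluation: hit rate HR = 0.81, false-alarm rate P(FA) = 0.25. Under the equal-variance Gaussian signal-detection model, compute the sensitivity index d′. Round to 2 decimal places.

z(0.81) = 0.8779, z(0.25) = -0.6745
d' = z(H) − z(FA) = 0.8779 − (-0.6745) = 1.5524

d′ = 1.55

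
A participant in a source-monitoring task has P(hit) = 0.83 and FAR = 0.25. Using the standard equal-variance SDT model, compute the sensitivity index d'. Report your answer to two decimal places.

d' = 1.63

Φ⁻¹(H) = Φ⁻¹(0.83) = 0.9542
Φ⁻¹(FA) = Φ⁻¹(0.25) = -0.6745
d' = z(H) − z(FA) = 0.9542 − (-0.6745) = 1.6287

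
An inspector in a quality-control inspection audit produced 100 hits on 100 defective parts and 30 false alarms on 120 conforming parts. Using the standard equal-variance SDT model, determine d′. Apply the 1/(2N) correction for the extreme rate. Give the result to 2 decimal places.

The hit rate is 100/100 = 1, so apply the 1/(2N) correction: H → 1 − 1/(2·100) = 0.99500.
z(H) = z(0.99500) = 2.576
z(FA) = z(0.25000) = -0.674
d' = 2.576 − (-0.674) = 3.250

d′ = 3.25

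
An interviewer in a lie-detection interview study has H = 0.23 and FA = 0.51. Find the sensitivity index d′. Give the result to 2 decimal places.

d′ = -0.76

z(H) = -0.739
z(FA) = 0.025
d' = z(H) − z(FA) = -0.739 − 0.025 = -0.764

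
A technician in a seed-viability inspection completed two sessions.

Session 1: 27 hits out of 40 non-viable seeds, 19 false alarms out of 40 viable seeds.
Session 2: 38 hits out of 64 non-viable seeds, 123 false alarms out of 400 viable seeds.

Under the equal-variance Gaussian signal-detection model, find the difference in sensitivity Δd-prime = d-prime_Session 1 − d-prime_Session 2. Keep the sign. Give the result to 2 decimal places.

Δd-prime = -0.22

Session 1: z(0.6750) = 0.454, z(0.4750) = -0.063, d' = 0.517
Session 2: z(0.5938) = 0.237, z(0.3075) = -0.503, d' = 0.740
Δd' = d'_Session 1 − d'_Session 2 = 0.517 − 0.740 = -0.223
Session 2 has the higher sensitivity.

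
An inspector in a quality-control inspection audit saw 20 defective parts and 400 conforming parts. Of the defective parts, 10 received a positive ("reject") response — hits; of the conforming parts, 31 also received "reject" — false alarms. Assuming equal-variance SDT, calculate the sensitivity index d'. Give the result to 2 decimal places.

H = 10/20 = 0.5000
FA = 31/400 = 0.0775
z(0.5000) = 0.0000, z(0.0775) = -1.4221
d' = z(H) − z(FA) = 0.0000 − (-1.4221) = 1.4221

d' = 1.42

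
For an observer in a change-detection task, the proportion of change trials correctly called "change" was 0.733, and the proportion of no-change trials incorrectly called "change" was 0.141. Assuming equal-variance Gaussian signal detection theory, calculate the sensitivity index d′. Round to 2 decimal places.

d′ = 1.70

z(H) = z(0.733) = 0.622
z(FA) = z(0.141) = -1.076
d' = z(H) − z(FA) = 0.622 − (-1.076) = 1.698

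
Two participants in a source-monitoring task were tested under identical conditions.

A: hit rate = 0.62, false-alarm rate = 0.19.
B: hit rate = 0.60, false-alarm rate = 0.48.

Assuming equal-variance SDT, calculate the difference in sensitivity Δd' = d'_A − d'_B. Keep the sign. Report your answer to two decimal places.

Δd' = 0.88

A: z(0.62) = 0.305, z(0.19) = -0.878, d' = 1.183
B: z(0.60) = 0.253, z(0.48) = -0.050, d' = 0.303
Δd' = d'_A − d'_B = 1.183 − 0.303 = 0.880
A has the higher sensitivity.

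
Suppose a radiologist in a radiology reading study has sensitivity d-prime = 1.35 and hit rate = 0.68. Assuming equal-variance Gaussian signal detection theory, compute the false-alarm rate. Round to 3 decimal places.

z(hit rate) = z(0.68) = 0.4677
z(FA) = z(H) − d' = 0.4677 − 1.35 = -0.8823
false-alarm rate = Φ(-0.8823) = 0.1888

false-alarm rate = 0.189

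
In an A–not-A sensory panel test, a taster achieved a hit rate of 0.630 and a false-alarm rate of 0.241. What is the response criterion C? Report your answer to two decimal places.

C = 0.19

z(0.630) = 0.332, z(0.241) = -0.703
c = −½·[z(H) + z(FA)] = −0.5 × (0.332 + (-0.703)) = 0.1855
c > 0: the taster has a conservative response bias.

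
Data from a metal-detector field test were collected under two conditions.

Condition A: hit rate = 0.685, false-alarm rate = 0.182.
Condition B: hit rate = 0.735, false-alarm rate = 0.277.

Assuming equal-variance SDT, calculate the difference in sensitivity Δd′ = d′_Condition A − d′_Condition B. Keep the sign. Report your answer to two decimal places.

Condition A: z(0.685) = 0.482, z(0.182) = -0.908, d' = 1.390
Condition B: z(0.735) = 0.628, z(0.277) = -0.592, d' = 1.220
Δd' = d'_Condition A − d'_Condition B = 1.390 − 1.220 = 0.170
Condition A has the higher sensitivity.

Δd′ = 0.17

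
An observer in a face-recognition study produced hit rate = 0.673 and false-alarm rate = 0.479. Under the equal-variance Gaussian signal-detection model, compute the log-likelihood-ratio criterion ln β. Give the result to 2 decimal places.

ln β = -0.10

Φ⁻¹(H) = Φ⁻¹(0.673) = 0.448
Φ⁻¹(FA) = Φ⁻¹(0.479) = -0.053
ln β = −½·[z(H)² − z(FA)²] = −0.5 × (0.201 − 0.003) = -0.099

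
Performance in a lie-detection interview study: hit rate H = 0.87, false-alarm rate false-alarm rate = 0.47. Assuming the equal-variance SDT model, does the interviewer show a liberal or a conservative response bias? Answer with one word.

liberal

z(H) = 1.126, z(FA) = -0.075
c = −½·(z(H) + z(FA)) = -0.5255
c < 0 → liberal criterion (biased toward responding “yes”).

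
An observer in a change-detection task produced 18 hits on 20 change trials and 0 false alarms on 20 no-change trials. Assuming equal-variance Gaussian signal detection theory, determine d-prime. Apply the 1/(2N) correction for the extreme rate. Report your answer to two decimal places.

d-prime = 3.24

The false-alarm rate is 0/20 = 0, so apply the 1/(2N) correction: FA → 1/(2·20) = 0.02500.
z(H) = z(0.90000) = 1.282
z(FA) = z(0.02500) = -1.960
d' = 1.282 − (-1.960) = 3.242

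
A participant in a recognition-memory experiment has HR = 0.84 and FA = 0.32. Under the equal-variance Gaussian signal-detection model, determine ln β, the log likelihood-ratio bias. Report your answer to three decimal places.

ln β = -0.385

z(H) = 0.9945
z(FA) = -0.4677
ln β = −½·[z(H)² − z(FA)²] = −0.5 × (0.9890 − 0.2187) = -0.38515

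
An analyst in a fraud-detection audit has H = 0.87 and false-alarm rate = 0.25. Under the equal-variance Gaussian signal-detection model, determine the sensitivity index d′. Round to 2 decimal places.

d′ = 1.80

z(H) = z(0.87) = 1.1264
z(FA) = z(0.25) = -0.6745
d' = z(H) − z(FA) = 1.1264 − (-0.6745) = 1.8009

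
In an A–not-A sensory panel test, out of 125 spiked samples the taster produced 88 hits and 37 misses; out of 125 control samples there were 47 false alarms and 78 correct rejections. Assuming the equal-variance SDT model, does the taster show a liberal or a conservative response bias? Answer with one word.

liberal

z(H) = 0.536, z(FA) = -0.316
c = −½·(z(H) + z(FA)) = -0.110
c < 0 → liberal criterion (biased toward responding “yes”).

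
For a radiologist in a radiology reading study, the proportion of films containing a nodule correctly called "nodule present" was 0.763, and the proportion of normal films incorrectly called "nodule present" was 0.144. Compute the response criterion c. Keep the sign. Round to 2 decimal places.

c = 0.17

Φ⁻¹(H) = Φ⁻¹(0.763) = 0.7160
Φ⁻¹(FA) = Φ⁻¹(0.144) = -1.0625
c = −½·[z(H) + z(FA)] = −0.5 × (0.7160 + (-1.0625)) = 0.17325
c > 0: the radiologist has a conservative response bias.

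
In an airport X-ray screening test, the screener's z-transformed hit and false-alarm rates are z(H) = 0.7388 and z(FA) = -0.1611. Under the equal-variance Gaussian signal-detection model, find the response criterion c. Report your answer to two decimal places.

c = -0.29

c = −½·[z(H) + z(FA)] = −½·(0.7388 + (-0.1611)) = -0.28885
c < 0: the screener has a liberal response bias.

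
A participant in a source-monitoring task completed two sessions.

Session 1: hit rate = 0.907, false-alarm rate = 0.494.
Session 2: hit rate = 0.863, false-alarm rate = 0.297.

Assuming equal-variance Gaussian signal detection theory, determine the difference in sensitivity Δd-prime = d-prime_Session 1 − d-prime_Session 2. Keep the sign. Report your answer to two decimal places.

Session 1: z(0.907) = 1.323, z(0.494) = -0.015, d' = 1.338
Session 2: z(0.863) = 1.094, z(0.297) = -0.533, d' = 1.627
Δd' = d'_Session 1 − d'_Session 2 = 1.338 − 1.627 = -0.289
Session 2 has the higher sensitivity.

Δd-prime = -0.29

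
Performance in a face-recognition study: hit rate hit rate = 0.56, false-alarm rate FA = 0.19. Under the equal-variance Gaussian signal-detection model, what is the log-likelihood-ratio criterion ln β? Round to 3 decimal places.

z(0.56) = 0.1510, z(0.19) = -0.8779
ln β = −½·[z(H)² − z(FA)²] = −0.5 × (0.0228 − 0.7707) = 0.37395

ln β = 0.374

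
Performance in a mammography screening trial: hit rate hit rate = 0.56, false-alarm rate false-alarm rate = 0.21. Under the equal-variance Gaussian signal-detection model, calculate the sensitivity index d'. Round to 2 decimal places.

z(H) = z(0.56) = 0.1510
z(FA) = z(0.21) = -0.8064
d' = z(H) − z(FA) = 0.1510 − (-0.8064) = 0.9574

d' = 0.96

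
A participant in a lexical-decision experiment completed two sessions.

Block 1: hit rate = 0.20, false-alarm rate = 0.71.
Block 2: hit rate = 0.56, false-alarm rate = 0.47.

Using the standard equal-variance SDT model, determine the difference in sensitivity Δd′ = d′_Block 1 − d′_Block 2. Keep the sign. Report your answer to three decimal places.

Δd′ = -1.621

Block 1: z(0.20) = -0.8416, z(0.71) = 0.5534, d' = -1.3950
Block 2: z(0.56) = 0.1510, z(0.47) = -0.0753, d' = 0.2263
Δd' = d'_Block 1 − d'_Block 2 = -1.3950 − 0.2263 = -1.6213
Block 2 has the higher sensitivity.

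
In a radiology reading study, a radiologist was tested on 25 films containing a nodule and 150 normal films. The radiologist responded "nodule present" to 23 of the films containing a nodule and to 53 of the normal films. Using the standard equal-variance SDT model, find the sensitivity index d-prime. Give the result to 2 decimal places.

d-prime = 1.78

H = 23/25 = 0.9200
FA = 53/150 = 0.3533
z(H) = 1.405
z(FA) = -0.376
d' = z(H) − z(FA) = 1.405 − (-0.376) = 1.781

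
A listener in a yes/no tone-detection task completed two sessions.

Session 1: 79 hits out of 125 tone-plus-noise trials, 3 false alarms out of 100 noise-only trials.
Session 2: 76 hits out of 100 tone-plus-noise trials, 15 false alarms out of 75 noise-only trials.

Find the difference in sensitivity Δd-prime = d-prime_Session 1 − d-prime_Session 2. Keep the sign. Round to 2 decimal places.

Session 1: z(0.6320) = 0.337, z(0.0300) = -1.881, d' = 2.218
Session 2: z(0.7600) = 0.706, z(0.2000) = -0.842, d' = 1.548
Δd' = d'_Session 1 − d'_Session 2 = 2.218 − 1.548 = 0.670
Session 1 has the higher sensitivity.

Δd-prime = 0.67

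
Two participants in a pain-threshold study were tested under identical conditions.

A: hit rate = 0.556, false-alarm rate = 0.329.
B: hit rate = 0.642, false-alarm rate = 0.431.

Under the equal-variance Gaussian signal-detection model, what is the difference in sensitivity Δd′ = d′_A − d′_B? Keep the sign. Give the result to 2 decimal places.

A: z(0.556) = 0.141, z(0.329) = -0.443, d' = 0.584
B: z(0.642) = 0.364, z(0.431) = -0.174, d' = 0.538
Δd' = d'_A − d'_B = 0.584 − 0.538 = 0.046
A has the higher sensitivity.

Δd′ = 0.05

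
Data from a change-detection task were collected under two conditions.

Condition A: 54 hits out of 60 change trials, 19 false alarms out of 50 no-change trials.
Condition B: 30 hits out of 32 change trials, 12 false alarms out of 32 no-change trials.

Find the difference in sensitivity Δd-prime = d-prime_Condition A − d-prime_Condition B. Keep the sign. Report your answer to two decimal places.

Condition A: z(0.9000) = 1.282, z(0.3800) = -0.305, d' = 1.587
Condition B: z(0.9375) = 1.534, z(0.3750) = -0.319, d' = 1.853
Δd' = d'_Condition A − d'_Condition B = 1.587 − 1.853 = -0.266
Condition B has the higher sensitivity.

Δd-prime = -0.27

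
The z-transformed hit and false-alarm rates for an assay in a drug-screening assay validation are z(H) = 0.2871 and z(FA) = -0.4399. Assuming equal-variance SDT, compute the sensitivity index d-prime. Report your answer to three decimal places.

d-prime = 0.727

d' = z(H) − z(FA) = 0.2871 − (-0.4399) = 0.7270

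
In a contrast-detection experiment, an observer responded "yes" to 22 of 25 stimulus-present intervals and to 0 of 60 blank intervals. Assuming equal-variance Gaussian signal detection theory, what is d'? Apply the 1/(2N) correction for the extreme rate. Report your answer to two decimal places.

d' = 3.57

The false-alarm rate is 0/60 = 0, so apply the 1/(2N) correction: FA → 1/(2·60) = 0.00833.
z(H) = z(0.88000) = 1.175
z(FA) = z(0.00833) = -2.394
d' = 1.175 − (-2.394) = 3.569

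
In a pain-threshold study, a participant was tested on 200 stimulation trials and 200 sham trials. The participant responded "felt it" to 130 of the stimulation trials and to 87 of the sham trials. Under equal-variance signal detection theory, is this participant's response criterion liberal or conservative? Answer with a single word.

liberal

z(H) = 0.385, z(FA) = -0.164
c = −½·(z(H) + z(FA)) = -0.1105
c < 0 → liberal criterion (biased toward responding “yes”).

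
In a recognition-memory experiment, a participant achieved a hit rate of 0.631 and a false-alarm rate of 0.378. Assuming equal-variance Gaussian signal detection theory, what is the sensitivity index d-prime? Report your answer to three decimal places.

Φ⁻¹(0.631) = 0.3345, Φ⁻¹(0.378) = -0.3107
d' = z(H) − z(FA) = 0.3345 − (-0.3107) = 0.6452

d-prime = 0.645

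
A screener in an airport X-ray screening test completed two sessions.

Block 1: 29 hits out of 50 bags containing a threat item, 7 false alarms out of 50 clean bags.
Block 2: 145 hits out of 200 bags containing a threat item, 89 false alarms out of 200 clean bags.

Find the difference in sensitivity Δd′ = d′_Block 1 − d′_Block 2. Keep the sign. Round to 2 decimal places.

Block 1: z(0.5800) = 0.202, z(0.1400) = -1.080, d' = 1.282
Block 2: z(0.7250) = 0.598, z(0.4450) = -0.138, d' = 0.736
Δd' = d'_Block 1 − d'_Block 2 = 1.282 − 0.736 = 0.546
Block 1 has the higher sensitivity.

Δd′ = 0.55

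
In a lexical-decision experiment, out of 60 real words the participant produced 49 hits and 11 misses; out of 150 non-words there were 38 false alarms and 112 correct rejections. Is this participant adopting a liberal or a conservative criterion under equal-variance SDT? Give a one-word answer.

liberal

z(H) = 0.903, z(FA) = -0.664
c = −½·(z(H) + z(FA)) = -0.1195
c < 0 → liberal criterion (biased toward responding “yes”).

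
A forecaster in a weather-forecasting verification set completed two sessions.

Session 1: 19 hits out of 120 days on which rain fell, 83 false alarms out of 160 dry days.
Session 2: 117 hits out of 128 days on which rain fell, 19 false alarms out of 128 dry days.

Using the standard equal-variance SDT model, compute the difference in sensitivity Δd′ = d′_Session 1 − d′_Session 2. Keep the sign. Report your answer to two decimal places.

Session 1: z(0.1583) = -1.001, z(0.5188) = 0.047, d' = -1.048
Session 2: z(0.9141) = 1.366, z(0.1484) = -1.043, d' = 2.409
Δd' = d'_Session 1 − d'_Session 2 = -1.048 − 2.409 = -3.457
Session 2 has the higher sensitivity.

Δd′ = -3.46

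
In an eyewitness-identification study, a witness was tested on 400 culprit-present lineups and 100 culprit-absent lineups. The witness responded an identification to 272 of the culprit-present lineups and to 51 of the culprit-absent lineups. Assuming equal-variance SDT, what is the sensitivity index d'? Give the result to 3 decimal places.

H = 272/400 = 0.6800
FA = 51/100 = 0.5100
Φ⁻¹(0.6800) = 0.4677, Φ⁻¹(0.5100) = 0.0251
d' = z(H) − z(FA) = 0.4677 − 0.0251 = 0.4426

d' = 0.443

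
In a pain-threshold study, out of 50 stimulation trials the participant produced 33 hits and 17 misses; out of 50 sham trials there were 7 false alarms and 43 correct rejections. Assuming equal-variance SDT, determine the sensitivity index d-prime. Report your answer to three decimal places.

H = 33/50 = 0.6600
FA = 7/50 = 0.1400
z(0.6600) = 0.4125, z(0.1400) = -1.0803
d' = z(H) − z(FA) = 0.4125 − (-1.0803) = 1.4928

d-prime = 1.493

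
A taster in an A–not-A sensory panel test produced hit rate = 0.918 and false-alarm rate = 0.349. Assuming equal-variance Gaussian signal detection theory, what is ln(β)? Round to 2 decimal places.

Φ⁻¹(H) = 1.392
Φ⁻¹(FA) = -0.388
ln β = −½·[z(H)² − z(FA)²] = −0.5 × (1.938 − 0.151) = -0.8935

ln β = -0.89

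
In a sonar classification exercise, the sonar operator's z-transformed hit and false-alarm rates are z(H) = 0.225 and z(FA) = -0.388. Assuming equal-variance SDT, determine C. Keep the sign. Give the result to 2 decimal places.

C = 0.08

c = −½·[z(H) + z(FA)] = −½·(0.225 + (-0.388)) = 0.0815
c > 0: the sonar operator has a conservative response bias.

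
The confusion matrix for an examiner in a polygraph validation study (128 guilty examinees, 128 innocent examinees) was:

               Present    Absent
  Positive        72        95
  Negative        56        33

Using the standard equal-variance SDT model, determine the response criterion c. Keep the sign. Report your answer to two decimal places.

c = -0.40

H = 72/128 = 0.5625
FA = 95/128 = 0.7422
Φ⁻¹(0.5625) = 0.1573, Φ⁻¹(0.7422) = 0.6501
c = −½·[z(H) + z(FA)] = −0.5 × (0.1573 + 0.6501) = -0.4037
c < 0: the examiner has a liberal response bias.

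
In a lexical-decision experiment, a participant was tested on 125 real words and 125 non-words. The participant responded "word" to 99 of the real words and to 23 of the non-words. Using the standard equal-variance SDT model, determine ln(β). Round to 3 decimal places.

ln β = 0.074

H = 99/125 = 0.7920
FA = 23/125 = 0.1840
z(H) = z(0.7920) = 0.8134
z(FA) = z(0.1840) = -0.9002
ln β = −½·[z(H)² − z(FA)²] = −0.5 × (0.6616 − 0.8104) = 0.0744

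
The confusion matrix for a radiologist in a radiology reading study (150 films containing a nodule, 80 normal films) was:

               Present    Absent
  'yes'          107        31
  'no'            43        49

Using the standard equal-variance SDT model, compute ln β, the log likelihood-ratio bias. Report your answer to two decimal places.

ln β = -0.12

H = 107/150 = 0.7133
FA = 31/80 = 0.3875
z(H) = 0.563
z(FA) = -0.286
ln β = −½·[z(H)² − z(FA)²] = −0.5 × (0.317 − 0.082) = -0.1175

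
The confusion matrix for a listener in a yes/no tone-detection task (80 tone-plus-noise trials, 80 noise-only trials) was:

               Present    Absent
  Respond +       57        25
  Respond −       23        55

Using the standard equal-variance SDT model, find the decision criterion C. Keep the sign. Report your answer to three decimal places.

C = -0.036

H = 57/80 = 0.7125
FA = 25/80 = 0.3125
z(H) = 0.5607
z(FA) = -0.4888
c = −½·[z(H) + z(FA)] = −0.5 × (0.5607 + (-0.4888)) = -0.03595
c < 0: the listener has a liberal response bias.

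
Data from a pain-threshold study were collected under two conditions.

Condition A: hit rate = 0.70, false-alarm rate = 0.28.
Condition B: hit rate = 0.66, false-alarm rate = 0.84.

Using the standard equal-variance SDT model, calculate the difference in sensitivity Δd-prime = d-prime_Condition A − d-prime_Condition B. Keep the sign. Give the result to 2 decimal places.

Condition A: z(0.70) = 0.524, z(0.28) = -0.583, d' = 1.107
Condition B: z(0.66) = 0.412, z(0.84) = 0.994, d' = -0.582
Δd' = d'_Condition A − d'_Condition B = 1.107 − (-0.582) = 1.689
Condition A has the higher sensitivity.

Δd-prime = 1.69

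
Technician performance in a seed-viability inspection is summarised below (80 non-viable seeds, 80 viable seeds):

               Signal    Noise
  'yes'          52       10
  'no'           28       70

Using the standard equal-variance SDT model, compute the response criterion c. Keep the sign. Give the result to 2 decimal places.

H = 52/80 = 0.6500
FA = 10/80 = 0.1250
z(0.6500) = 0.3853, z(0.1250) = -1.1503
c = −½·[z(H) + z(FA)] = −0.5 × (0.3853 + (-1.1503)) = 0.3825
c > 0: the technician has a conservative response bias.

c = 0.38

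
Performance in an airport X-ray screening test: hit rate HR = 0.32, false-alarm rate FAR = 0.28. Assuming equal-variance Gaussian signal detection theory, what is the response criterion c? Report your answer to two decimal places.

z(H) = -0.4677
z(FA) = -0.5828
c = −½·[z(H) + z(FA)] = −0.5 × (-0.4677 + (-0.5828)) = 0.52525

c = 0.53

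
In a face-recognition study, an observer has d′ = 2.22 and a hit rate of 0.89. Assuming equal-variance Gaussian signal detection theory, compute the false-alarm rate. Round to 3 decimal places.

false-alarm rate = 0.160

z(hit rate) = z(0.89) = 1.2265
z(FA) = z(H) − d' = 1.2265 − 2.22 = -0.9935
false-alarm rate = Φ(-0.9935) = 0.1602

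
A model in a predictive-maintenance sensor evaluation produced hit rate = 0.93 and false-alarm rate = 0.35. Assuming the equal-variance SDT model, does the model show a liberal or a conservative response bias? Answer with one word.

liberal

z(H) = 1.476, z(FA) = -0.385
c = −½·(z(H) + z(FA)) = -0.5455
c < 0 → liberal criterion (biased toward responding “yes”).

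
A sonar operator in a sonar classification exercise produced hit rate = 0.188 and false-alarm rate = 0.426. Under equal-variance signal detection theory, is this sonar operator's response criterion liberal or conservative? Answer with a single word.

z(H) = -0.885, z(FA) = -0.187
c = −½·(z(H) + z(FA)) = 0.536
c > 0 → conservative criterion (biased toward responding “no”).

conservative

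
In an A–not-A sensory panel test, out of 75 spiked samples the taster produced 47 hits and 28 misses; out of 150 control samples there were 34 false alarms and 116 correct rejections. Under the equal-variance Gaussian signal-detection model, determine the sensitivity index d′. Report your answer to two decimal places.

H = 47/75 = 0.6267
FA = 34/150 = 0.2267
z(H) = z(0.6267) = 0.3231
z(FA) = z(0.2267) = -0.7498
d' = z(H) − z(FA) = 0.3231 − (-0.7498) = 1.0729

d′ = 1.07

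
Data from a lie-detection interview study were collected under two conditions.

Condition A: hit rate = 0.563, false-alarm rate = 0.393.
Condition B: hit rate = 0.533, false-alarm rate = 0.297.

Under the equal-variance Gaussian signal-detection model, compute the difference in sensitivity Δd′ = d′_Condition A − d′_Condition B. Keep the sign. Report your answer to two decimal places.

Condition A: z(0.563) = 0.159, z(0.393) = -0.272, d' = 0.431
Condition B: z(0.533) = 0.083, z(0.297) = -0.533, d' = 0.616
Δd' = d'_Condition A − d'_Condition B = 0.431 − 0.616 = -0.185
Condition B has the higher sensitivity.

Δd′ = -0.19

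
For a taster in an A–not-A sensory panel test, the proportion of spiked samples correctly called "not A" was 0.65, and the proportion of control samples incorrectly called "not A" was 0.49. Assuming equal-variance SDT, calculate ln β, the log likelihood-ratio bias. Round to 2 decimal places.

ln β = -0.07

z(H) = 0.385
z(FA) = -0.025
ln β = −½·[z(H)² − z(FA)²] = −0.5 × (0.148 − 0.001) = -0.0735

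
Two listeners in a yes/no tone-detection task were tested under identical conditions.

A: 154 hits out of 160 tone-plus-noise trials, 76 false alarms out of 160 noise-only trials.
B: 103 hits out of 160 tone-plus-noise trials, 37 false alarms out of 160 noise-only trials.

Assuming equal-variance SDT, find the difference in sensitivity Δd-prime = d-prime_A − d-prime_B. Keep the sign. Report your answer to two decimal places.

A: z(0.9625) = 1.780, z(0.4750) = -0.063, d' = 1.843
B: z(0.6438) = 0.369, z(0.2313) = -0.735, d' = 1.104
Δd' = d'_A − d'_B = 1.843 − 1.104 = 0.739
A has the higher sensitivity.

Δd-prime = 0.74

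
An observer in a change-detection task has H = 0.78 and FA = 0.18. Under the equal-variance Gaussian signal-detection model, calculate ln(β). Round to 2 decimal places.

ln β = 0.12

Φ⁻¹(H) = Φ⁻¹(0.78) = 0.772
Φ⁻¹(FA) = Φ⁻¹(0.18) = -0.915
ln β = −½·[z(H)² − z(FA)²] = −0.5 × (0.596 − 0.837) = 0.1205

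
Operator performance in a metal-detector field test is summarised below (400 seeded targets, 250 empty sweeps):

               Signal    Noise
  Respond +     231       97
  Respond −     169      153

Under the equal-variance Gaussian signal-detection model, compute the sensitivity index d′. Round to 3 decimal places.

d′ = 0.480

H = 231/400 = 0.5775
FA = 97/250 = 0.3880
z(H) = 0.1955
z(FA) = -0.2845
d' = z(H) − z(FA) = 0.1955 − (-0.2845) = 0.4800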